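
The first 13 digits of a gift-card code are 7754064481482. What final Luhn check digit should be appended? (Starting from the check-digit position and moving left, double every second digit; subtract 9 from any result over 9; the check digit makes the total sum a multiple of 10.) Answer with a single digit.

7

Partial digits right→left: 2 8 4 1 8 4 4 6 0 4 5 7 7
Double every second digit counting from the check-digit position (so the 1st, 3rd, 5th, ... of the partial from the right).
  doubled (with −9 where >9): 4 8 7 8 0 1 5 → sum 33
  kept as-is: 8 1 4 6 4 7 → sum 30
Total = 33 + 30 = 63.
Check digit = (10 − (63 mod 10)) mod 10 = 7.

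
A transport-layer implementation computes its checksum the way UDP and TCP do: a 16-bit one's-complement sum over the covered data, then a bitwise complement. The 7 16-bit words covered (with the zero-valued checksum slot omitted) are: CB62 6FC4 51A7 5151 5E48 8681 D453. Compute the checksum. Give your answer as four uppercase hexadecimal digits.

68C2

One's-complement addition (fold any carry out of bit 15 back into bit 0):
  0xCB62 + 0x6FC4 = 0x13B26 → wrap carry → 0x3B27
  0x3B27 + 0x51A7 = 0x08CCE
  0x8CCE + 0x5151 = 0x0DE1F
  0xDE1F + 0x5E48 = 0x13C67 → wrap carry → 0x3C68
  0x3C68 + 0x8681 = 0x0C2E9
  0xC2E9 + 0xD453 = 0x1973C → wrap carry → 0x973D
One's-complement sum = 0x973D.
Checksum = ~0x973D & 0xFFFF = 0x68C2.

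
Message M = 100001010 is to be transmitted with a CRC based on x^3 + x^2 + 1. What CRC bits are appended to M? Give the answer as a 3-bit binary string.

Append 3 zeros: 100001010000. Divide by 1101 (XOR where the leading bit is 1):
  pos 0: 1000 XOR 1101 = 0101
  pos 1: 1010 XOR 1101 = 0111
  pos 2: 1111 XOR 1101 = 0010
  pos 4: 1001 XOR 1101 = 0100
  pos 5: 1000 XOR 1101 = 0101
  pos 6: 1010 XOR 1101 = 0111
  pos 7: 1110 XOR 1101 = 0011
Remainder (last 3 bits) = 110. This is the CRC / FCS.

110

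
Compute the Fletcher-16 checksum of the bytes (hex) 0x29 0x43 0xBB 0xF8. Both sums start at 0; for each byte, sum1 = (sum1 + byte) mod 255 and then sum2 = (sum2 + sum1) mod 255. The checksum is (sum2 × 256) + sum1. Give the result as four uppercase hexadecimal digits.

DE21

Running sums (mod 255):
  after byte 0 (0x29): sum1=41, sum2=41
  after byte 1 (0x43): sum1=108, sum2=149
  after byte 2 (0xBB): sum1=40, sum2=189
  after byte 3 (0xF8): sum1=33, sum2=222
Checksum = sum2·256 + sum1 = 222·256 + 33 = 56865 = 0xDE21.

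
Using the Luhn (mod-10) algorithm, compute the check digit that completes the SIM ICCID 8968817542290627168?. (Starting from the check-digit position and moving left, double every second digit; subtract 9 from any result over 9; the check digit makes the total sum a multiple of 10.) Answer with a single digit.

0

Partial digits right→left: 8 6 1 7 2 6 0 9 2 2 4 5 7 1 8 8 6 9 8
Double every second digit counting from the check-digit position (so the 1st, 3rd, 5th, ... of the partial from the right).
  doubled (with −9 where >9): 7 2 4 0 4 8 5 7 3 7 → sum 47
  kept as-is: 6 7 6 9 2 5 1 8 9 → sum 53
Total = 47 + 53 = 100.
Check digit = (10 − (100 mod 10)) mod 10 = 0.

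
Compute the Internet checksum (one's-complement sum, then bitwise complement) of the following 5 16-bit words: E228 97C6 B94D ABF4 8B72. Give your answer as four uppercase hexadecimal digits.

955B

One's-complement addition (fold any carry out of bit 15 back into bit 0):
  0xE228 + 0x97C6 = 0x179EE → wrap carry → 0x79EF
  0x79EF + 0xB94D = 0x1333C → wrap carry → 0x333D
  0x333D + 0xABF4 = 0x0DF31
  0xDF31 + 0x8B72 = 0x16AA3 → wrap carry → 0x6AA4
One's-complement sum = 0x6AA4.
Checksum = ~0x6AA4 & 0xFFFF = 0x955B.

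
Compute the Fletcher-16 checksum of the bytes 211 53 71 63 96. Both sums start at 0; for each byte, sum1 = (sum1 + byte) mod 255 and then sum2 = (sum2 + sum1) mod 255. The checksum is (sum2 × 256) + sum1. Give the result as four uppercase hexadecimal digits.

ACEF

Running sums (mod 255):
  after byte 0 (211): sum1=211, sum2=211
  after byte 1 (53): sum1=9, sum2=220
  after byte 2 (71): sum1=80, sum2=45
  after byte 3 (63): sum1=143, sum2=188
  after byte 4 (96): sum1=239, sum2=172
Checksum = sum2·256 + sum1 = 172·256 + 239 = 44271 = 0xACEF.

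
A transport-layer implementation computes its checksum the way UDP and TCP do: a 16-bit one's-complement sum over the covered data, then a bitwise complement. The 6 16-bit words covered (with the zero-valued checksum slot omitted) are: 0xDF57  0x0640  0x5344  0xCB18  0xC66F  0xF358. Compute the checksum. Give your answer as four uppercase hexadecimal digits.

4242

One's-complement addition (fold any carry out of bit 15 back into bit 0):
  0xDF57 + 0x0640 = 0x0E597
  0xE597 + 0x5344 = 0x138DB → wrap carry → 0x38DC
  0x38DC + 0xCB18 = 0x103F4 → wrap carry → 0x03F5
  0x03F5 + 0xC66F = 0x0CA64
  0xCA64 + 0xF358 = 0x1BDBC → wrap carry → 0xBDBD
One's-complement sum = 0xBDBD.
Checksum = ~0xBDBD & 0xFFFF = 0x4242.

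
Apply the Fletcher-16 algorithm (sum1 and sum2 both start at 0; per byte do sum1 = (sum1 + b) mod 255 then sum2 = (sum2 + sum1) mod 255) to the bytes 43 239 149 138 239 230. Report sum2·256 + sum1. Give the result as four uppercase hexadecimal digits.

6F12

Running sums (mod 255):
  after byte 0 (43): sum1=43, sum2=43
  after byte 1 (239): sum1=27, sum2=70
  after byte 2 (149): sum1=176, sum2=246
  after byte 3 (138): sum1=59, sum2=50
  after byte 4 (239): sum1=43, sum2=93
  after byte 5 (230): sum1=18, sum2=111
Checksum = sum2·256 + sum1 = 111·256 + 18 = 28434 = 0x6F12.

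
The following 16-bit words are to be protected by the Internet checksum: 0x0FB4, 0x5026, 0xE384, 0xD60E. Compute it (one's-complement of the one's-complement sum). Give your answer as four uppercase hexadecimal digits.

E691

One's-complement addition (fold any carry out of bit 15 back into bit 0):
  0x0FB4 + 0x5026 = 0x05FDA
  0x5FDA + 0xE384 = 0x1435E → wrap carry → 0x435F
  0x435F + 0xD60E = 0x1196D → wrap carry → 0x196E
One's-complement sum = 0x196E.
Checksum = ~0x196E & 0xFFFF = 0xE691.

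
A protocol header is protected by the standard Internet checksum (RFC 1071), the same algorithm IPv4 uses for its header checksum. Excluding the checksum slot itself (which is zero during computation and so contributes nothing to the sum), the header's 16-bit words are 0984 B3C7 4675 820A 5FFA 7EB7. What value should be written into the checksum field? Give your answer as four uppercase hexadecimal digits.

9B82

One's-complement addition (fold any carry out of bit 15 back into bit 0):
  0x0984 + 0xB3C7 = 0x0BD4B
  0xBD4B + 0x4675 = 0x103C0 → wrap carry → 0x03C1
  0x03C1 + 0x820A = 0x085CB
  0x85CB + 0x5FFA = 0x0E5C5
  0xE5C5 + 0x7EB7 = 0x1647C → wrap carry → 0x647D
One's-complement sum = 0x647D.
Checksum = ~0x647D & 0xFFFF = 0x9B82.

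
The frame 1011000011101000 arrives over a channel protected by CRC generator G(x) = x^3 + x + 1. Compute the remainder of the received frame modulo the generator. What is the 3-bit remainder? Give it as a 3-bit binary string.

000

Modulo-2 division of 1011000011101000 by 1011:
  pos 0: 1011 XOR 1011 = 0000
  pos 8: 1110 XOR 1011 = 0101
  pos 9: 1011 XOR 1011 = 0000
Remainder = 000 (zero — the frame passes the CRC check).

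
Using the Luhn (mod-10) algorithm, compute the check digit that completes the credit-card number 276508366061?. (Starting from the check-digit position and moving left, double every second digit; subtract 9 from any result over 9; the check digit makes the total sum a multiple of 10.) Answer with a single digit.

Partial digits right→left: 1 6 0 6 6 3 8 0 5 6 7 2
Double every second digit counting from the check-digit position (so the 1st, 3rd, 5th, ... of the partial from the right).
  doubled (with −9 where >9): 2 0 3 7 1 5 → sum 18
  kept as-is: 6 6 3 0 6 2 → sum 23
Total = 18 + 23 = 41.
Check digit = (10 − (41 mod 10)) mod 10 = 9.

9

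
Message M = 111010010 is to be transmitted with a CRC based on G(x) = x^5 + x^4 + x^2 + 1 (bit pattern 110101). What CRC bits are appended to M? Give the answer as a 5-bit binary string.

Append 5 zeros: 11101001000000. Divide by 110101 (XOR where the leading bit is 1):
  pos 0: 111010 XOR 110101 = 001111
  pos 2: 111101 XOR 110101 = 001000
  pos 4: 100000 XOR 110101 = 010101
  pos 5: 101010 XOR 110101 = 011111
  pos 6: 111110 XOR 110101 = 001011
  pos 8: 101100 XOR 110101 = 011001
Remainder (last 5 bits) = 11001. This is the CRC / FCS.

11001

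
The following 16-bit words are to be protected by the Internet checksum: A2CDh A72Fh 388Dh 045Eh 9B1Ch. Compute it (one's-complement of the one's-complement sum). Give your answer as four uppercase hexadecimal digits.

DDFA

One's-complement addition (fold any carry out of bit 15 back into bit 0):
  0xA2CD + 0xA72F = 0x149FC → wrap carry → 0x49FD
  0x49FD + 0x388D = 0x0828A
  0x828A + 0x045E = 0x086E8
  0x86E8 + 0x9B1C = 0x12204 → wrap carry → 0x2205
One's-complement sum = 0x2205.
Checksum = ~0x2205 & 0xFFFF = 0xDDFA.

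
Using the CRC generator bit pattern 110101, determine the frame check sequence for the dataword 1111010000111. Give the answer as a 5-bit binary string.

00000

Append 5 zeros: 111101000011100000. Divide by 110101 (XOR where the leading bit is 1):
  pos 0: 111101 XOR 110101 = 001000
  pos 2: 100000 XOR 110101 = 010101
  pos 3: 101010 XOR 110101 = 011111
  pos 4: 111110 XOR 110101 = 001011
  pos 6: 101111 XOR 110101 = 011010
  pos 7: 110101 XOR 110101 = 000000
Remainder (last 5 bits) = 00000. This is the CRC / FCS.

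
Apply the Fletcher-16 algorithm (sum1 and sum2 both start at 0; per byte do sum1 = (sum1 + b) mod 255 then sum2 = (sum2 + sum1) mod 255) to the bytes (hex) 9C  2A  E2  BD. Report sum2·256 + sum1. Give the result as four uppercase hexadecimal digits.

7467

Running sums (mod 255):
  after byte 0 (9C): sum1=156, sum2=156
  after byte 1 (2A): sum1=198, sum2=99
  after byte 2 (E2): sum1=169, sum2=13
  after byte 3 (BD): sum1=103, sum2=116
Checksum = sum2·256 + sum1 = 116·256 + 103 = 29799 = 0x7467.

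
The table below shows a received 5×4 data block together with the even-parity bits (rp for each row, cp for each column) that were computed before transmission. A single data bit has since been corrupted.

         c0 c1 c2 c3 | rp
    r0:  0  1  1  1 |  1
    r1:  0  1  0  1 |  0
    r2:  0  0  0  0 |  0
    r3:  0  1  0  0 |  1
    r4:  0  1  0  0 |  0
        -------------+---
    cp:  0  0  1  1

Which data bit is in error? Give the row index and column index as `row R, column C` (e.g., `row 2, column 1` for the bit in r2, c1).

Recompute each row's even parity and compare to rp:
  r0: data parity 1, sent rp 1 → ok
  r1: data parity 0, sent rp 0 → ok
  r2: data parity 0, sent rp 0 → ok
  r3: data parity 1, sent rp 1 → ok
  r4: data parity 1, sent rp 0 → mismatch
Recompute each column's even parity and compare to cp:
  c0: data parity 0, sent cp 0 → ok
  c1: data parity 0, sent cp 0 → ok
  c2: data parity 1, sent cp 1 → ok
  c3: data parity 0, sent cp 1 → mismatch
Exactly one row (r4) and one column (c3) fail → the flipped bit is at their intersection.

row 4, column 3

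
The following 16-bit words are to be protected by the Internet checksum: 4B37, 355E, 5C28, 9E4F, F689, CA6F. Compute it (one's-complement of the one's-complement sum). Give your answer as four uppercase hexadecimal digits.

One's-complement addition (fold any carry out of bit 15 back into bit 0):
  0x4B37 + 0x355E = 0x08095
  0x8095 + 0x5C28 = 0x0DCBD
  0xDCBD + 0x9E4F = 0x17B0C → wrap carry → 0x7B0D
  0x7B0D + 0xF689 = 0x17196 → wrap carry → 0x7197
  0x7197 + 0xCA6F = 0x13C06 → wrap carry → 0x3C07
One's-complement sum = 0x3C07.
Checksum = ~0x3C07 & 0xFFFF = 0xC3F8.

C3F8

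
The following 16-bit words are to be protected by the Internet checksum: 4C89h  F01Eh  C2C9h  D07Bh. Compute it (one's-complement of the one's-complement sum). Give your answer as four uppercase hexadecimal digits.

3012

One's-complement addition (fold any carry out of bit 15 back into bit 0):
  0x4C89 + 0xF01E = 0x13CA7 → wrap carry → 0x3CA8
  0x3CA8 + 0xC2C9 = 0x0FF71
  0xFF71 + 0xD07B = 0x1CFEC → wrap carry → 0xCFED
One's-complement sum = 0xCFED.
Checksum = ~0xCFED & 0xFFFF = 0x3012.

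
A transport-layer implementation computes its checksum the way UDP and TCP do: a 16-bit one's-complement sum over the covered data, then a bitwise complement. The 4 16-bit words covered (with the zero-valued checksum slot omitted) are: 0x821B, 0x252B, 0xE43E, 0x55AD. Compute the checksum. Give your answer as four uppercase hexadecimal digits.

One's-complement addition (fold any carry out of bit 15 back into bit 0):
  0x821B + 0x252B = 0x0A746
  0xA746 + 0xE43E = 0x18B84 → wrap carry → 0x8B85
  0x8B85 + 0x55AD = 0x0E132
One's-complement sum = 0xE132.
Checksum = ~0xE132 & 0xFFFF = 0x1ECD.

1ECD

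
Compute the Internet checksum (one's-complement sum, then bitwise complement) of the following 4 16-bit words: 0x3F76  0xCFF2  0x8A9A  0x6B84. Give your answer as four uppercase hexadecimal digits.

FA77

One's-complement addition (fold any carry out of bit 15 back into bit 0):
  0x3F76 + 0xCFF2 = 0x10F68 → wrap carry → 0x0F69
  0x0F69 + 0x8A9A = 0x09A03
  0x9A03 + 0x6B84 = 0x10587 → wrap carry → 0x0588
One's-complement sum = 0x0588.
Checksum = ~0x0588 & 0xFFFF = 0xFA77.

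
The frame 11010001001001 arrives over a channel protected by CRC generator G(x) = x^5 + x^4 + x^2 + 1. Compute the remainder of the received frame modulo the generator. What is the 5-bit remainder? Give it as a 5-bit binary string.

Modulo-2 division of 11010001001001 by 110101:
  pos 0: 110100 XOR 110101 = 000001
  pos 5: 101001 XOR 110101 = 011100
  pos 6: 111000 XOR 110101 = 001101
  pos 8: 110101 XOR 110101 = 000000
Remainder = 00000 (zero — the frame passes the CRC check).

00000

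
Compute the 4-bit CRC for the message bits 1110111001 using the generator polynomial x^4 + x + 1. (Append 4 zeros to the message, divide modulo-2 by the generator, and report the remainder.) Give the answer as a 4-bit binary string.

1011

Append 4 zeros: 11101110010000. Divide by 10011 (XOR where the leading bit is 1):
  pos 0: 11101 XOR 10011 = 01110
  pos 1: 11101 XOR 10011 = 01110
  pos 2: 11101 XOR 10011 = 01110
  pos 3: 11100 XOR 10011 = 01111
  pos 4: 11110 XOR 10011 = 01101
  pos 5: 11011 XOR 10011 = 01000
  pos 6: 10000 XOR 10011 = 00011
  pos 9: 11000 XOR 10011 = 01011
Remainder (last 4 bits) = 1011. This is the CRC / FCS.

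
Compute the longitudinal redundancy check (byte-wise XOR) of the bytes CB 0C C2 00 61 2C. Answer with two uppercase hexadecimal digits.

48

XOR the bytes together:
  start with 0xCB
  0xCB ⊕ 0x0C = 0xC7
  0xC7 ⊕ 0xC2 = 0x05
  0x05 ⊕ 0x00 = 0x05
  0x05 ⊕ 0x61 = 0x64
  0x64 ⊕ 0x2C = 0x48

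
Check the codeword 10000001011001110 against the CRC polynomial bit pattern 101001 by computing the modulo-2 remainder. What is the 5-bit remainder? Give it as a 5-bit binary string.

Modulo-2 division of 10000001011001110 by 101001:
  pos 0: 100000 XOR 101001 = 001001
  pos 2: 100101 XOR 101001 = 001100
  pos 4: 110001 XOR 101001 = 011000
  pos 5: 110001 XOR 101001 = 011000
  pos 6: 110000 XOR 101001 = 011001
  pos 7: 110010 XOR 101001 = 011011
  pos 8: 110111 XOR 101001 = 011110
  pos 9: 111101 XOR 101001 = 010100
  pos 10: 101001 XOR 101001 = 000000
Remainder = 00000 (zero — the frame passes the CRC check).

00000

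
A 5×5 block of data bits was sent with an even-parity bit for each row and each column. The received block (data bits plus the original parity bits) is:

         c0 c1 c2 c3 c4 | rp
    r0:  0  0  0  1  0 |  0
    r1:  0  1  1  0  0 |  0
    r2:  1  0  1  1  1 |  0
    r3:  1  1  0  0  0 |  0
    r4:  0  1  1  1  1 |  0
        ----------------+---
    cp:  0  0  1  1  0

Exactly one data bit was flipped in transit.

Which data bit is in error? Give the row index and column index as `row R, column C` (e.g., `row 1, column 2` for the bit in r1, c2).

row 0, column 1

Recompute each row's even parity and compare to rp:
  r0: data parity 1, sent rp 0 → mismatch
  r1: data parity 0, sent rp 0 → ok
  r2: data parity 0, sent rp 0 → ok
  r3: data parity 0, sent rp 0 → ok
  r4: data parity 0, sent rp 0 → ok
Recompute each column's even parity and compare to cp:
  c0: data parity 0, sent cp 0 → ok
  c1: data parity 1, sent cp 0 → mismatch
  c2: data parity 1, sent cp 1 → ok
  c3: data parity 1, sent cp 1 → ok
  c4: data parity 0, sent cp 0 → ok
Exactly one row (r0) and one column (c1) fail → the flipped bit is at their intersection.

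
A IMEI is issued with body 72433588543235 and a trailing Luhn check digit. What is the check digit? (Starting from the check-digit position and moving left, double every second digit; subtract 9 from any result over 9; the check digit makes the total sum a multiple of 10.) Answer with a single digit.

Partial digits right→left: 5 3 2 3 4 5 8 8 5 3 3 4 2 7
Double every second digit counting from the check-digit position (so the 1st, 3rd, 5th, ... of the partial from the right).
  doubled (with −9 where >9): 1 4 8 7 1 6 4 → sum 31
  kept as-is: 3 3 5 8 3 4 7 → sum 33
Total = 31 + 33 = 64.
Check digit = (10 − (64 mod 10)) mod 10 = 6.

6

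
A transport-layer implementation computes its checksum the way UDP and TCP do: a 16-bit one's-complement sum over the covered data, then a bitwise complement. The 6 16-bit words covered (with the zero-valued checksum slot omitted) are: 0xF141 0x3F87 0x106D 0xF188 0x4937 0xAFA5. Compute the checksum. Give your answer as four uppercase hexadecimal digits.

D463

One's-complement addition (fold any carry out of bit 15 back into bit 0):
  0xF141 + 0x3F87 = 0x130C8 → wrap carry → 0x30C9
  0x30C9 + 0x106D = 0x04136
  0x4136 + 0xF188 = 0x132BE → wrap carry → 0x32BF
  0x32BF + 0x4937 = 0x07BF6
  0x7BF6 + 0xAFA5 = 0x12B9B → wrap carry → 0x2B9C
One's-complement sum = 0x2B9C.
Checksum = ~0x2B9C & 0xFFFF = 0xD463.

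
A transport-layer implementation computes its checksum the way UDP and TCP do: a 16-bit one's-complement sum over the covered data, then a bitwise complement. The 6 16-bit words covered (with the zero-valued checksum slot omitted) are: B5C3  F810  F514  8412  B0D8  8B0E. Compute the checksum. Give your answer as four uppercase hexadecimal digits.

One's-complement addition (fold any carry out of bit 15 back into bit 0):
  0xB5C3 + 0xF810 = 0x1ADD3 → wrap carry → 0xADD4
  0xADD4 + 0xF514 = 0x1A2E8 → wrap carry → 0xA2E9
  0xA2E9 + 0x8412 = 0x126FB → wrap carry → 0x26FC
  0x26FC + 0xB0D8 = 0x0D7D4
  0xD7D4 + 0x8B0E = 0x162E2 → wrap carry → 0x62E3
One's-complement sum = 0x62E3.
Checksum = ~0x62E3 & 0xFFFF = 0x9D1C.

9D1C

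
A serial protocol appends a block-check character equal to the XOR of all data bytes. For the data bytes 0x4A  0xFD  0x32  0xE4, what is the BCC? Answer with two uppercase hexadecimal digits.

XOR the bytes together:
  start with 0x4A
  0x4A ⊕ 0xFD = 0xB7
  0xB7 ⊕ 0x32 = 0x85
  0x85 ⊕ 0xE4 = 0x61

61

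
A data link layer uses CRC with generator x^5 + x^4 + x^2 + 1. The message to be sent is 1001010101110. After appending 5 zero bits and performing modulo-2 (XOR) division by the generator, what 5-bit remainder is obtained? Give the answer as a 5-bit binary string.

Append 5 zeros: 100101010111000000. Divide by 110101 (XOR where the leading bit is 1):
  pos 0: 100101 XOR 110101 = 010000
  pos 1: 100000 XOR 110101 = 010101
  pos 2: 101011 XOR 110101 = 011110
  pos 3: 111100 XOR 110101 = 001001
  pos 5: 100111 XOR 110101 = 010010
  pos 6: 100101 XOR 110101 = 010000
  pos 7: 100000 XOR 110101 = 010101
  pos 8: 101010 XOR 110101 = 011111
  pos 9: 111110 XOR 110101 = 001011
  pos 11: 101100 XOR 110101 = 011001
  pos 12: 110010 XOR 110101 = 000111
Remainder (last 5 bits) = 00111. This is the CRC / FCS.

00111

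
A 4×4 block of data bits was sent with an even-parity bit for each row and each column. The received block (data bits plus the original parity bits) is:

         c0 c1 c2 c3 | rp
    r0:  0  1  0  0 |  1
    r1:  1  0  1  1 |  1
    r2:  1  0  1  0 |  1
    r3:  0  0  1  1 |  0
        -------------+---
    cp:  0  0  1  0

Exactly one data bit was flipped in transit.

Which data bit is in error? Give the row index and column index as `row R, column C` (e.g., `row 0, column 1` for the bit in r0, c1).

row 2, column 1

Recompute each row's even parity and compare to rp:
  r0: data parity 1, sent rp 1 → ok
  r1: data parity 1, sent rp 1 → ok
  r2: data parity 0, sent rp 1 → mismatch
  r3: data parity 0, sent rp 0 → ok
Recompute each column's even parity and compare to cp:
  c0: data parity 0, sent cp 0 → ok
  c1: data parity 1, sent cp 0 → mismatch
  c2: data parity 1, sent cp 1 → ok
  c3: data parity 0, sent cp 0 → ok
Exactly one row (r2) and one column (c1) fail → the flipped bit is at their intersection.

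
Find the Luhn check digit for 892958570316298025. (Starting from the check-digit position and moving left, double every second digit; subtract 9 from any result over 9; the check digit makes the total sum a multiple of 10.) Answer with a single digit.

Partial digits right→left: 5 2 0 8 9 2 6 1 3 0 7 5 8 5 9 2 9 8
Double every second digit counting from the check-digit position (so the 1st, 3rd, 5th, ... of the partial from the right).
  doubled (with −9 where >9): 1 0 9 3 6 5 7 9 9 → sum 49
  kept as-is: 2 8 2 1 0 5 5 2 8 → sum 33
Total = 49 + 33 = 82.
Check digit = (10 − (82 mod 10)) mod 10 = 8.

8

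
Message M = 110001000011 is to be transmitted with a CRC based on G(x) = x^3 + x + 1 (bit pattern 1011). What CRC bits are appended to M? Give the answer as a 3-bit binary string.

Append 3 zeros: 110001000011000. Divide by 1011 (XOR where the leading bit is 1):
  pos 0: 1100 XOR 1011 = 0111
  pos 1: 1110 XOR 1011 = 0101
  pos 2: 1011 XOR 1011 = 0000
  pos 10: 1100 XOR 1011 = 0111
  pos 11: 1110 XOR 1011 = 0101
Remainder (last 3 bits) = 101. This is the CRC / FCS.

101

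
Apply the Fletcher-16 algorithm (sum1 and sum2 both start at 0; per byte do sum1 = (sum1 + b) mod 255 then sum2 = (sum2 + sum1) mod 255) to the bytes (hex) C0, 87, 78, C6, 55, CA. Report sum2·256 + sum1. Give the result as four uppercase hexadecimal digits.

D5A7

Running sums (mod 255):
  after byte 0 (C0): sum1=192, sum2=192
  after byte 1 (87): sum1=72, sum2=9
  after byte 2 (78): sum1=192, sum2=201
  after byte 3 (C6): sum1=135, sum2=81
  after byte 4 (55): sum1=220, sum2=46
  after byte 5 (CA): sum1=167, sum2=213
Checksum = sum2·256 + sum1 = 213·256 + 167 = 54695 = 0xD5A7.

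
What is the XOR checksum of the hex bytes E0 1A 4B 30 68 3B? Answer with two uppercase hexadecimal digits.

D2

XOR the bytes together:
  start with 0xE0
  0xE0 ⊕ 0x1A = 0xFA
  0xFA ⊕ 0x4B = 0xB1
  0xB1 ⊕ 0x30 = 0x81
  0x81 ⊕ 0x68 = 0xE9
  0xE9 ⊕ 0x3B = 0xD2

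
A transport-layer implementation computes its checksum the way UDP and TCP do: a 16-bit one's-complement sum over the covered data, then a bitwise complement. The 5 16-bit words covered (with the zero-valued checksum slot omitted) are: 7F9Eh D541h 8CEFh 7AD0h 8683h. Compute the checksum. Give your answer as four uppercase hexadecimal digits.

One's-complement addition (fold any carry out of bit 15 back into bit 0):
  0x7F9E + 0xD541 = 0x154DF → wrap carry → 0x54E0
  0x54E0 + 0x8CEF = 0x0E1CF
  0xE1CF + 0x7AD0 = 0x15C9F → wrap carry → 0x5CA0
  0x5CA0 + 0x8683 = 0x0E323
One's-complement sum = 0xE323.
Checksum = ~0xE323 & 0xFFFF = 0x1CDC.

1CDC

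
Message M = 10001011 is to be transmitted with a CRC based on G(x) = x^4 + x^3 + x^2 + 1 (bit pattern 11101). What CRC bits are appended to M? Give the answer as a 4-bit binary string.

0110

Append 4 zeros: 100010110000. Divide by 11101 (XOR where the leading bit is 1):
  pos 0: 10001 XOR 11101 = 01100
  pos 1: 11000 XOR 11101 = 00101
  pos 3: 10111 XOR 11101 = 01010
  pos 4: 10100 XOR 11101 = 01001
  pos 5: 10010 XOR 11101 = 01111
  pos 6: 11110 XOR 11101 = 00011
Remainder (last 4 bits) = 0110. This is the CRC / FCS.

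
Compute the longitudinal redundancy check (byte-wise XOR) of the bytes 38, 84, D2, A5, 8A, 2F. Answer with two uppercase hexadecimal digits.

6E

XOR the bytes together:
  start with 0x38
  0x38 ⊕ 0x84 = 0xBC
  0xBC ⊕ 0xD2 = 0x6E
  0x6E ⊕ 0xA5 = 0xCB
  0xCB ⊕ 0x8A = 0x41
  0x41 ⊕ 0x2F = 0x6E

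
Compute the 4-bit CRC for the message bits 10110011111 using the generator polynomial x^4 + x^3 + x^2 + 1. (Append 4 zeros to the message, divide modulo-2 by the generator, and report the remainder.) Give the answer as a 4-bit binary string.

Append 4 zeros: 101100111110000. Divide by 11101 (XOR where the leading bit is 1):
  pos 0: 10110 XOR 11101 = 01011
  pos 1: 10110 XOR 11101 = 01011
  pos 2: 10111 XOR 11101 = 01010
  pos 3: 10101 XOR 11101 = 01000
  pos 4: 10001 XOR 11101 = 01100
  pos 5: 11001 XOR 11101 = 00100
  pos 7: 10010 XOR 11101 = 01111
  pos 8: 11110 XOR 11101 = 00011
Remainder (last 4 bits) = 1100. This is the CRC / FCS.

1100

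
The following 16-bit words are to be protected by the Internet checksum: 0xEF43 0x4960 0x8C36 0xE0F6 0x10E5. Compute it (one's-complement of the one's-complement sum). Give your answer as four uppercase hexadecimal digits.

4949

One's-complement addition (fold any carry out of bit 15 back into bit 0):
  0xEF43 + 0x4960 = 0x138A3 → wrap carry → 0x38A4
  0x38A4 + 0x8C36 = 0x0C4DA
  0xC4DA + 0xE0F6 = 0x1A5D0 → wrap carry → 0xA5D1
  0xA5D1 + 0x10E5 = 0x0B6B6
One's-complement sum = 0xB6B6.
Checksum = ~0xB6B6 & 0xFFFF = 0x4949.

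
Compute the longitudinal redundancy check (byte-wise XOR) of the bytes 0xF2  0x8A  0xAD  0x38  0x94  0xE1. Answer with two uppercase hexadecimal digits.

XOR the bytes together:
  start with 0xF2
  0xF2 ⊕ 0x8A = 0x78
  0x78 ⊕ 0xAD = 0xD5
  0xD5 ⊕ 0x38 = 0xED
  0xED ⊕ 0x94 = 0x79
  0x79 ⊕ 0xE1 = 0x98

98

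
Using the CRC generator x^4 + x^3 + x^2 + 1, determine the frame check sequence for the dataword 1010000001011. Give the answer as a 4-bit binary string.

Append 4 zeros: 10100000010110000. Divide by 11101 (XOR where the leading bit is 1):
  pos 0: 10100 XOR 11101 = 01001
  pos 1: 10010 XOR 11101 = 01111
  pos 2: 11110 XOR 11101 = 00011
  pos 5: 11001 XOR 11101 = 00100
  pos 7: 10001 XOR 11101 = 01100
  pos 8: 11001 XOR 11101 = 00100
  pos 10: 10000 XOR 11101 = 01101
  pos 11: 11010 XOR 11101 = 00111
Remainder (last 4 bits) = 1110. This is the CRC / FCS.

1110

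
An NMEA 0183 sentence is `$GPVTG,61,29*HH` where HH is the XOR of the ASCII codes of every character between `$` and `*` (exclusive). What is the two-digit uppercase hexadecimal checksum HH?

XOR the ASCII codes of the payload characters:
  'G' = 0x47 → acc = 0x47
  'P' = 0x50 → acc = 0x17
  'V' = 0x56 → acc = 0x41
  'T' = 0x54 → acc = 0x15
  'G' = 0x47 → acc = 0x52
  ',' = 0x2C → acc = 0x7E
  '6' = 0x36 → acc = 0x48
  '1' = 0x31 → acc = 0x79
  ',' = 0x2C → acc = 0x55
  '2' = 0x32 → acc = 0x67
  '9' = 0x39 → acc = 0x5E
Checksum = 0x5E.

5E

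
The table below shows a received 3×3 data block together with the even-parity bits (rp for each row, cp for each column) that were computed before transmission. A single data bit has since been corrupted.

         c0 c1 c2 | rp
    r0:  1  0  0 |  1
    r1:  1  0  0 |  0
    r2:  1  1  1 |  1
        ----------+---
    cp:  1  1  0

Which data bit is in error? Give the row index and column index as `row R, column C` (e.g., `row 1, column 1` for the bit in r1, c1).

Recompute each row's even parity and compare to rp:
  r0: data parity 1, sent rp 1 → ok
  r1: data parity 1, sent rp 0 → mismatch
  r2: data parity 1, sent rp 1 → ok
Recompute each column's even parity and compare to cp:
  c0: data parity 1, sent cp 1 → ok
  c1: data parity 1, sent cp 1 → ok
  c2: data parity 1, sent cp 0 → mismatch
Exactly one row (r1) and one column (c2) fail → the flipped bit is at their intersection.

row 1, column 2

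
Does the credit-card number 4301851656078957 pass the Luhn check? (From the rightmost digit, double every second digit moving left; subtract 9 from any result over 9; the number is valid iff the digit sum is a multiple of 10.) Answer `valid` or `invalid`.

valid

From the right, keep odd positions and double even positions (subtract 9 from any doubled value over 9):
  doubled (positions 2,4,...): 1 7 0 1 2 7 0 8 → sum 26
  kept (positions 1,3,...): 7 9 7 6 6 5 1 3 → sum 44
Total = 70.
70 mod 10 = 0, so the number is valid.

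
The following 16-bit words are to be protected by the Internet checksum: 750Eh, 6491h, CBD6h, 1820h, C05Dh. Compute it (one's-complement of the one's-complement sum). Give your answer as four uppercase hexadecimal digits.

One's-complement addition (fold any carry out of bit 15 back into bit 0):
  0x750E + 0x6491 = 0x0D99F
  0xD99F + 0xCBD6 = 0x1A575 → wrap carry → 0xA576
  0xA576 + 0x1820 = 0x0BD96
  0xBD96 + 0xC05D = 0x17DF3 → wrap carry → 0x7DF4
One's-complement sum = 0x7DF4.
Checksum = ~0x7DF4 & 0xFFFF = 0x820B.

820B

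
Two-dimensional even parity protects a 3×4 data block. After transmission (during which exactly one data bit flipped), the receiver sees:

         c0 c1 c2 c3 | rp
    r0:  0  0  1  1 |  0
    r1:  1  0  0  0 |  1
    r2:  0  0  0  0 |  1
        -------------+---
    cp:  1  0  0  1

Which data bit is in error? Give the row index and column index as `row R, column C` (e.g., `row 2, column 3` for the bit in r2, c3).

row 2, column 2

Recompute each row's even parity and compare to rp:
  r0: data parity 0, sent rp 0 → ok
  r1: data parity 1, sent rp 1 → ok
  r2: data parity 0, sent rp 1 → mismatch
Recompute each column's even parity and compare to cp:
  c0: data parity 1, sent cp 1 → ok
  c1: data parity 0, sent cp 0 → ok
  c2: data parity 1, sent cp 0 → mismatch
  c3: data parity 1, sent cp 1 → ok
Exactly one row (r2) and one column (c2) fail → the flipped bit is at their intersection.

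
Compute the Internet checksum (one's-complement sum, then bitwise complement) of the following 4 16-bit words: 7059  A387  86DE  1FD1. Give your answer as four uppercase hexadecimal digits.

One's-complement addition (fold any carry out of bit 15 back into bit 0):
  0x7059 + 0xA387 = 0x113E0 → wrap carry → 0x13E1
  0x13E1 + 0x86DE = 0x09ABF
  0x9ABF + 0x1FD1 = 0x0BA90
One's-complement sum = 0xBA90.
Checksum = ~0xBA90 & 0xFFFF = 0x456F.

456F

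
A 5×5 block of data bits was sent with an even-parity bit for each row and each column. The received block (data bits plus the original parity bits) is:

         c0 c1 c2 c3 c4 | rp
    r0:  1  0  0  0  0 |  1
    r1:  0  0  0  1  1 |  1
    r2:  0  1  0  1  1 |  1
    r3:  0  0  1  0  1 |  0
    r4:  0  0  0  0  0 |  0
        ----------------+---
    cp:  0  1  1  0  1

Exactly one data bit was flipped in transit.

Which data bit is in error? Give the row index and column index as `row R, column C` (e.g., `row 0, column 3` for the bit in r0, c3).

row 1, column 0

Recompute each row's even parity and compare to rp:
  r0: data parity 1, sent rp 1 → ok
  r1: data parity 0, sent rp 1 → mismatch
  r2: data parity 1, sent rp 1 → ok
  r3: data parity 0, sent rp 0 → ok
  r4: data parity 0, sent rp 0 → ok
Recompute each column's even parity and compare to cp:
  c0: data parity 1, sent cp 0 → mismatch
  c1: data parity 1, sent cp 1 → ok
  c2: data parity 1, sent cp 1 → ok
  c3: data parity 0, sent cp 0 → ok
  c4: data parity 1, sent cp 1 → ok
Exactly one row (r1) and one column (c0) fail → the flipped bit is at their intersection.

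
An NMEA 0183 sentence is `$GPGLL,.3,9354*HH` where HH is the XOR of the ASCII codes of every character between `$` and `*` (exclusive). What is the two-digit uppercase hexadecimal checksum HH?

46

XOR the ASCII codes of the payload characters:
  'G' = 0x47 → acc = 0x47
  'P' = 0x50 → acc = 0x17
  'G' = 0x47 → acc = 0x50
  'L' = 0x4C → acc = 0x1C
  'L' = 0x4C → acc = 0x50
  ',' = 0x2C → acc = 0x7C
  '.' = 0x2E → acc = 0x52
  '3' = 0x33 → acc = 0x61
  ',' = 0x2C → acc = 0x4D
  '9' = 0x39 → acc = 0x74
  '3' = 0x33 → acc = 0x47
  '5' = 0x35 → acc = 0x72
  '4' = 0x34 → acc = 0x46
Checksum = 0x46.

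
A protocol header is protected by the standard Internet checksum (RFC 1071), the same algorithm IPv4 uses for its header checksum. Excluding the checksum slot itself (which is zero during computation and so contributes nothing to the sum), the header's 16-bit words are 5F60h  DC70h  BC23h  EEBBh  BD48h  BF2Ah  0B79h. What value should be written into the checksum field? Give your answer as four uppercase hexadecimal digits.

9162

One's-complement addition (fold any carry out of bit 15 back into bit 0):
  0x5F60 + 0xDC70 = 0x13BD0 → wrap carry → 0x3BD1
  0x3BD1 + 0xBC23 = 0x0F7F4
  0xF7F4 + 0xEEBB = 0x1E6AF → wrap carry → 0xE6B0
  0xE6B0 + 0xBD48 = 0x1A3F8 → wrap carry → 0xA3F9
  0xA3F9 + 0xBF2A = 0x16323 → wrap carry → 0x6324
  0x6324 + 0x0B79 = 0x06E9D
One's-complement sum = 0x6E9D.
Checksum = ~0x6E9D & 0xFFFF = 0x9162.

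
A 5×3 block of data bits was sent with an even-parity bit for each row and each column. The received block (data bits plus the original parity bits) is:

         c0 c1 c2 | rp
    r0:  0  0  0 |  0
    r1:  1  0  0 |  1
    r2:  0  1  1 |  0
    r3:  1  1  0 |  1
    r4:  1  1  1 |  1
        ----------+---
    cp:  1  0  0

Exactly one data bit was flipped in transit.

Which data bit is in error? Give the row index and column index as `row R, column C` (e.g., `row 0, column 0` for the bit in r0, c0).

Recompute each row's even parity and compare to rp:
  r0: data parity 0, sent rp 0 → ok
  r1: data parity 1, sent rp 1 → ok
  r2: data parity 0, sent rp 0 → ok
  r3: data parity 0, sent rp 1 → mismatch
  r4: data parity 1, sent rp 1 → ok
Recompute each column's even parity and compare to cp:
  c0: data parity 1, sent cp 1 → ok
  c1: data parity 1, sent cp 0 → mismatch
  c2: data parity 0, sent cp 0 → ok
Exactly one row (r3) and one column (c1) fail → the flipped bit is at their intersection.

row 3, column 1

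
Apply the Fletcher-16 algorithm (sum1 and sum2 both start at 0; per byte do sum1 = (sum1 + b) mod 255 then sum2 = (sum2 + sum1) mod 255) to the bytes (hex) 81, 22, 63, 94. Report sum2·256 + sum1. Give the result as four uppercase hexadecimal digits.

Running sums (mod 255):
  after byte 0 (81): sum1=129, sum2=129
  after byte 1 (22): sum1=163, sum2=37
  after byte 2 (63): sum1=7, sum2=44
  after byte 3 (94): sum1=155, sum2=199
Checksum = sum2·256 + sum1 = 199·256 + 155 = 51099 = 0xC79B.

C79B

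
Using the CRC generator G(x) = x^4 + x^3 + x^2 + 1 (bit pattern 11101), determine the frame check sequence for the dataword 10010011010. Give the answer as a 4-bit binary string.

1000

Append 4 zeros: 100100110100000. Divide by 11101 (XOR where the leading bit is 1):
  pos 0: 10010 XOR 11101 = 01111
  pos 1: 11110 XOR 11101 = 00011
  pos 4: 11110 XOR 11101 = 00011
  pos 7: 11100 XOR 11101 = 00001
Remainder (last 4 bits) = 1000. This is the CRC / FCS.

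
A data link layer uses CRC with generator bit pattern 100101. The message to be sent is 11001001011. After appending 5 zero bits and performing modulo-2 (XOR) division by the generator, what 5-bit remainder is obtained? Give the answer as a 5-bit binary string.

Append 5 zeros: 1100100101100000. Divide by 100101 (XOR where the leading bit is 1):
  pos 0: 110010 XOR 100101 = 010111
  pos 1: 101110 XOR 100101 = 001011
  pos 3: 101110 XOR 100101 = 001011
  pos 5: 101111 XOR 100101 = 001010
  pos 7: 101000 XOR 100101 = 001101
  pos 9: 110100 XOR 100101 = 010001
  pos 10: 100010 XOR 100101 = 000111
Remainder (last 5 bits) = 00111. This is the CRC / FCS.

00111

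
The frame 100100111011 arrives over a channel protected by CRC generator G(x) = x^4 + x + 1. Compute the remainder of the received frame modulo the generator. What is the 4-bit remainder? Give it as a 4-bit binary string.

Modulo-2 division of 100100111011 by 10011:
  pos 0: 10010 XOR 10011 = 00001
  pos 4: 10111 XOR 10011 = 00100
  pos 6: 10001 XOR 10011 = 00010
Remainder = 0101 (nonzero — an error is detected).

0101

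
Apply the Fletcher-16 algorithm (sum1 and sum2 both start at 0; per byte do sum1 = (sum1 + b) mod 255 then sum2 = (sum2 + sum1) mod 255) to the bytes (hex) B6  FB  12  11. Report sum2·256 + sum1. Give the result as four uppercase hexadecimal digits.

04D5

Running sums (mod 255):
  after byte 0 (B6): sum1=182, sum2=182
  after byte 1 (FB): sum1=178, sum2=105
  after byte 2 (12): sum1=196, sum2=46
  after byte 3 (11): sum1=213, sum2=4
Checksum = sum2·256 + sum1 = 4·256 + 213 = 1237 = 0x04D5.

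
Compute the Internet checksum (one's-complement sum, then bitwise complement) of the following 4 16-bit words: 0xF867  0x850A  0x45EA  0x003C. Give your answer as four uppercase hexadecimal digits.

3C67

One's-complement addition (fold any carry out of bit 15 back into bit 0):
  0xF867 + 0x850A = 0x17D71 → wrap carry → 0x7D72
  0x7D72 + 0x45EA = 0x0C35C
  0xC35C + 0x003C = 0x0C398
One's-complement sum = 0xC398.
Checksum = ~0xC398 & 0xFFFF = 0x3C67.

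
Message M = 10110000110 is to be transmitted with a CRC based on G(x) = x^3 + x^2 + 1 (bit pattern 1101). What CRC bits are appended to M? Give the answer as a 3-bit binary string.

000

Append 3 zeros: 10110000110000. Divide by 1101 (XOR where the leading bit is 1):
  pos 0: 1011 XOR 1101 = 0110
  pos 1: 1100 XOR 1101 = 0001
  pos 4: 1000 XOR 1101 = 0101
  pos 5: 1011 XOR 1101 = 0110
  pos 6: 1101 XOR 1101 = 0000
Remainder (last 3 bits) = 000. This is the CRC / FCS.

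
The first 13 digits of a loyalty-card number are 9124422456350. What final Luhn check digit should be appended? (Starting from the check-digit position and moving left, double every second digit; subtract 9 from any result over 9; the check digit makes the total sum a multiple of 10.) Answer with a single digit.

6

Partial digits right→left: 0 5 3 6 5 4 2 2 4 4 2 1 9
Double every second digit counting from the check-digit position (so the 1st, 3rd, 5th, ... of the partial from the right).
  doubled (with −9 where >9): 0 6 1 4 8 4 9 → sum 32
  kept as-is: 5 6 4 2 4 1 → sum 22
Total = 32 + 22 = 54.
Check digit = (10 − (54 mod 10)) mod 10 = 6.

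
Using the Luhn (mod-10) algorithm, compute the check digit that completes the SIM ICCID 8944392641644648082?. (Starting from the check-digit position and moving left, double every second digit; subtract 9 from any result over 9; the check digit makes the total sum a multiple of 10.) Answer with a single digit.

9

Partial digits right→left: 2 8 0 8 4 6 4 4 6 1 4 6 2 9 3 4 4 9 8
Double every second digit counting from the check-digit position (so the 1st, 3rd, 5th, ... of the partial from the right).
  doubled (with −9 where >9): 4 0 8 8 3 8 4 6 8 7 → sum 56
  kept as-is: 8 8 6 4 1 6 9 4 9 → sum 55
Total = 56 + 55 = 111.
Check digit = (10 − (111 mod 10)) mod 10 = 9.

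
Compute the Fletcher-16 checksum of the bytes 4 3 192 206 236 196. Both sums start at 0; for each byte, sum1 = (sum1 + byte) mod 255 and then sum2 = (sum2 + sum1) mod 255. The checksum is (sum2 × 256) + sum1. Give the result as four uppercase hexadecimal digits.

3548

Running sums (mod 255):
  after byte 0 (4): sum1=4, sum2=4
  after byte 1 (3): sum1=7, sum2=11
  after byte 2 (192): sum1=199, sum2=210
  after byte 3 (206): sum1=150, sum2=105
  after byte 4 (236): sum1=131, sum2=236
  after byte 5 (196): sum1=72, sum2=53
Checksum = sum2·256 + sum1 = 53·256 + 72 = 13640 = 0x3548.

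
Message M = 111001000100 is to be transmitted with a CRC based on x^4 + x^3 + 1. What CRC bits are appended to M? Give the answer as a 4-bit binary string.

1110

Append 4 zeros: 1110010001000000. Divide by 11001 (XOR where the leading bit is 1):
  pos 0: 11100 XOR 11001 = 00101
  pos 2: 10110 XOR 11001 = 01111
  pos 3: 11110 XOR 11001 = 00111
  pos 5: 11101 XOR 11001 = 00100
  pos 7: 10000 XOR 11001 = 01001
  pos 8: 10010 XOR 11001 = 01011
  pos 9: 10110 XOR 11001 = 01111
  pos 10: 11110 XOR 11001 = 00111
Remainder (last 4 bits) = 1110. This is the CRC / FCS.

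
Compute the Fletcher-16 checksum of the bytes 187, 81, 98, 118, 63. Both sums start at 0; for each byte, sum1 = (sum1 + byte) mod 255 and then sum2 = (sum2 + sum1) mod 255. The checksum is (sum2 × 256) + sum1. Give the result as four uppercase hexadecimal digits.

Running sums (mod 255):
  after byte 0 (187): sum1=187, sum2=187
  after byte 1 (81): sum1=13, sum2=200
  after byte 2 (98): sum1=111, sum2=56
  after byte 3 (118): sum1=229, sum2=30
  after byte 4 (63): sum1=37, sum2=67
Checksum = sum2·256 + sum1 = 67·256 + 37 = 17189 = 0x4325.

4325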